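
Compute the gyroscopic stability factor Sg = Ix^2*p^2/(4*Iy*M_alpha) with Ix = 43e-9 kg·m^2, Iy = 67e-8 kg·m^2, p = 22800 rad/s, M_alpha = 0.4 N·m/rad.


Sg = Ix^2 * p^2 / (4 * Iy * M_alpha) = (43e-9)^2 * 22800^2 / (4 * 67e-8 * 0.4) = 0.8966

0.8966


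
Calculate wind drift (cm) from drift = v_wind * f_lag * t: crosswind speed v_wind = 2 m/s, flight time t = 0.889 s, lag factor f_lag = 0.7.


drift = v_wind * lag * t = 2 * 0.7 * 0.889 = 1.2446 m ≈ 124.5 cm

124.5 cm


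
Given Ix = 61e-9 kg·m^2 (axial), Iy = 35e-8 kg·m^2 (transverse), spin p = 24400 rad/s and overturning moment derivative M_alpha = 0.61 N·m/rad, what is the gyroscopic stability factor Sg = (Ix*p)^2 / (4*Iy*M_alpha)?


Sg = Ix^2 * p^2 / (4 * Iy * M_alpha) = (61e-9)^2 * 24400^2 / (4 * 35e-8 * 0.61) = 2.594

2.594


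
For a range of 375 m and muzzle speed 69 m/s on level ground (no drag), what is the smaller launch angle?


sin(2*theta) = R*g/v0^2 = 375*9.81/69^2 = 0.772684, theta = arcsin(0.772684)/2 = 25.3°

25.3 degrees


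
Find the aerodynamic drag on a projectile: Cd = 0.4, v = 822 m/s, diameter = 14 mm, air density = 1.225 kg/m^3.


A = pi*(d/2)^2 = pi*(14/2000)^2 = 1.53938e-04 m^2
Fd = 0.5*Cd*rho*A*v^2 = 0.5*0.4*1.225*1.53938e-04*822^2 = 25.48 N

25.48 N


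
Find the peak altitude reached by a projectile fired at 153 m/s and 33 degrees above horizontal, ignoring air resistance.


H = (v0*sin(theta))^2 / (2g) = (153*sin(33°))^2 / (2*9.81) = 353.9 m

353.9 m


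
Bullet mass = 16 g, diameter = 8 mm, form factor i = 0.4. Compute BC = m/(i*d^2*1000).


BC = m/(i*d^2*1000) = 16/(0.4 * 8^2 * 1000) = 0.000625

0.000625


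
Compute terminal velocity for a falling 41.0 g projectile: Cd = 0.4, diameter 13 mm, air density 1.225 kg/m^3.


A = pi*(d/2)^2 = pi*(13/2000)^2 = 1.32732e-04 m^2
vt = sqrt(2mg/(Cd*rho*A)) = sqrt(2*0.041*9.81/(0.4 * 1.225 * 1.32732e-04)) = 111.2 m/s

111.2 m/s


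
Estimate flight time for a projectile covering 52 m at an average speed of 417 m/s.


t = d/v = 52/417 = 0.1247 s

0.1247 s


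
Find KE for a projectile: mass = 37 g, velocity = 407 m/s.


E = 0.5*m*v^2 = 0.5*0.037*407^2 = 3065 J

3065 J


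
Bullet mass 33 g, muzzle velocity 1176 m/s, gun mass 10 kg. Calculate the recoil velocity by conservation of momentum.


v_recoil = m_p * v_p / m_gun = 0.033 * 1176 / 10 = 3.881 m/s

3.881 m/s


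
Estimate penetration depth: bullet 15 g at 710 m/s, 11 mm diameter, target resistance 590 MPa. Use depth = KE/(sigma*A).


A = pi*(d/2)^2 = pi*(11/2)^2 = 95.0332 mm^2
E = 0.5*m*v^2 = 0.5*0.015*710^2 = 3780.75 J
depth = E/(sigma*A) = 3780.75 J / (590 MPa * 95.0332 mm^2) = 3780.75/(590 * 95.0332) m = 0.0674296 m ≈ 67.43 mm

67.43 mm


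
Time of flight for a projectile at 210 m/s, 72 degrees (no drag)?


T = 2*v0*sin(theta)/g = 2*210*sin(72°)/9.81 = 40.72 s

40.72 s


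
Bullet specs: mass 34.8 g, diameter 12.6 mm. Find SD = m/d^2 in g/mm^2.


SD = m/d^2 = 34.8/12.6^2 = 0.2192 g/mm^2

0.2192 g/mm^2


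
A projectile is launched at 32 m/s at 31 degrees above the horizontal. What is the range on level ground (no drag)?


R = v0^2 * sin(2*theta) / g = 32^2 * sin(2*31°) / 9.81 = 92.16 m

92.16 m


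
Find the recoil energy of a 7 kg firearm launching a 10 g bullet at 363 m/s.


v_r = m_p*v_p/m_gun = 0.01*363/7 = 0.518571 m/s, E_r = 0.5*m_gun*v_r^2 = 0.5*7*0.518571^2 = 0.9412 J

0.9412 J


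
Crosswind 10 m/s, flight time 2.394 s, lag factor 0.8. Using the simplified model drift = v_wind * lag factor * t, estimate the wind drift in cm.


drift = v_wind * lag * t = 10 * 0.8 * 2.394 = 19.152 m ≈ 1915 cm

1915 cm


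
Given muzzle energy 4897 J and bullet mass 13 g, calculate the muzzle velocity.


v = sqrt(2*E/m) = sqrt(2*4897/0.013) = 868 m/s

868 m/s


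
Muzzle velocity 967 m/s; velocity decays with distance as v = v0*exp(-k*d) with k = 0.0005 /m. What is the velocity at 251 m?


v = v0*exp(-k*d) = 967*exp(-0.0005*251) = 852.9 m/s

852.9 m/s


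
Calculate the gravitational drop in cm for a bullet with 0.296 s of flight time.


drop = 0.5*g*t^2 = 0.5*9.81*0.296^2 = 0.429756 m ≈ 42.98 cm

42.98 cm


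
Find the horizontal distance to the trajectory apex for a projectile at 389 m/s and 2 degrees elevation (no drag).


R = v0^2*sin(2*theta)/g = 389^2*sin(2*2°)/9.81 = 1076.01 m
apex_dist = R/2 = 1076.01/2 = 538 m

538 m


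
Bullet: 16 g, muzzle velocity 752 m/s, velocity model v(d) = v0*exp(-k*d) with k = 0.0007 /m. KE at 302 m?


v = v0*exp(-k*d) = 752*exp(-0.0007*302) = 608.707 m/s
E = 0.5*m*v^2 = 0.5*0.016*608.707^2 = 2964 J

2964 J


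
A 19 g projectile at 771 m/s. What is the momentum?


p = m*v = 0.019*771 = 14.65 kg·m/s

14.65 kg·m/s


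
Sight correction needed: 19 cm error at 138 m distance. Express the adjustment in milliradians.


1 mrad subtends 1 cm per 10 m of range, so adj = error_cm / (dist_m / 10) = 19 / (138/10) = 1.377 mrad

1.377 mrad


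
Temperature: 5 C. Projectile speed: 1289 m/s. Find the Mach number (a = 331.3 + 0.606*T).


a = 331.3 + 0.606*(5) = 334.33 m/s
M = v/a = 1289/334.33 = 3.855

3.855


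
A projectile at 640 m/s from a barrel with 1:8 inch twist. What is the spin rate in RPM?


twist_m = 8*0.0254 = 0.2032 m
spin = v/twist = 640/0.2032 = 3149.606 rev/s
RPM = spin*60 = 3149.606*60 ≈ 188976 RPM

188976 RPM


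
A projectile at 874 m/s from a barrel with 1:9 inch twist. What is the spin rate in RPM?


twist_m = 9*0.0254 = 0.2286 m
spin = v/twist = 874/0.2286 = 3823.272 rev/s
RPM = spin*60 = 3823.272*60 ≈ 229396 RPM

229396 RPM


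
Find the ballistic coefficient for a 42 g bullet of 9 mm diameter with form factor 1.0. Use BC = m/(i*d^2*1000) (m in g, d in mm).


BC = m/(i*d^2*1000) = 42/(1.0 * 9^2 * 1000) = 0.0005185

0.0005185


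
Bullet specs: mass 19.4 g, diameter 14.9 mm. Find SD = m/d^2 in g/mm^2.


SD = m/d^2 = 19.4/14.9^2 = 0.08738 g/mm^2

0.08738 g/mm^2


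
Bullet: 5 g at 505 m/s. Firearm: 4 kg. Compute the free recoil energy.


v_r = m_p*v_p/m_gun = 0.005*505/4 = 0.63125 m/s, E_r = 0.5*m_gun*v_r^2 = 0.5*4*0.63125^2 = 0.797 J

0.797 J


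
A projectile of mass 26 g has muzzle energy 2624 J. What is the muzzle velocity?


v = sqrt(2*E/m) = sqrt(2*2624/0.026) = 449.3 m/s

449.3 m/s


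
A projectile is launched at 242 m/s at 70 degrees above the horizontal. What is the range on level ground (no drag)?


R = v0^2 * sin(2*theta) / g = 242^2 * sin(2*70°) / 9.81 = 3837 m

3837 m


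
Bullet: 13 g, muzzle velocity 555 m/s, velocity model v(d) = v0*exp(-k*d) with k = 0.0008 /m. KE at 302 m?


v = v0*exp(-k*d) = 555*exp(-0.0008*302) = 435.88 m/s
E = 0.5*m*v^2 = 0.5*0.013*435.88^2 = 1235 J

1235 J


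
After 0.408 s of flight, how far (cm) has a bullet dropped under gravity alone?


drop = 0.5*g*t^2 = 0.5*9.81*0.408^2 = 0.816506 m ≈ 81.65 cm

81.65 cm


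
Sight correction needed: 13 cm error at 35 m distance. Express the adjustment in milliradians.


1 mrad subtends 1 cm per 10 m of range, so adj = error_cm / (dist_m / 10) = 13 / (35/10) = 3.714 mrad

3.714 mrad


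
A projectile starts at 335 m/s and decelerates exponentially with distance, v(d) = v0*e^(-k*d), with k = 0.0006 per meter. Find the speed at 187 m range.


v = v0*exp(-k*d) = 335*exp(-0.0006*187) = 299.4 m/s

299.4 m/s


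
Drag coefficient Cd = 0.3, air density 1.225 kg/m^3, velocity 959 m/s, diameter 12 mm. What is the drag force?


A = pi*(d/2)^2 = pi*(12/2000)^2 = 1.13097e-04 m^2
Fd = 0.5*Cd*rho*A*v^2 = 0.5*0.3*1.225*1.13097e-04*959^2 = 19.11 N

19.11 N


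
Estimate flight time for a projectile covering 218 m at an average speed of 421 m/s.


t = d/v = 218/421 = 0.5178 s

0.5178 s


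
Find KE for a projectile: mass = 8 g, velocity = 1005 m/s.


E = 0.5*m*v^2 = 0.5*0.008*1005^2 = 4040 J

4040 J


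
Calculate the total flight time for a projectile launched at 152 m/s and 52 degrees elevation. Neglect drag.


T = 2*v0*sin(theta)/g = 2*152*sin(52°)/9.81 = 24.42 s

24.42 s


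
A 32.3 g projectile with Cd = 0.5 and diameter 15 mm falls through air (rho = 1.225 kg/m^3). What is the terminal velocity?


A = pi*(d/2)^2 = pi*(15/2000)^2 = 1.76715e-04 m^2
vt = sqrt(2mg/(Cd*rho*A)) = sqrt(2*0.0323*9.81/(0.5 * 1.225 * 1.76715e-04)) = 76.52 m/s

76.52 m/s


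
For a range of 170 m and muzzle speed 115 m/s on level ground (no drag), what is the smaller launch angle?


sin(2*theta) = R*g/v0^2 = 170*9.81/115^2 = 0.126102, theta = arcsin(0.126102)/2 = 3.622°

3.622 degrees


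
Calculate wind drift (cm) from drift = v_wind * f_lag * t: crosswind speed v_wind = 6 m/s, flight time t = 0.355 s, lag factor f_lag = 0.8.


drift = v_wind * lag * t = 6 * 0.8 * 0.355 = 1.704 m ≈ 170.4 cm

170.4 cm


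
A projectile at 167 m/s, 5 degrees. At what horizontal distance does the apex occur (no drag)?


R = v0^2*sin(2*theta)/g = 167^2*sin(2*5°)/9.81 = 493.667 m
apex_dist = R/2 = 493.667/2 = 246.8 m

246.8 m


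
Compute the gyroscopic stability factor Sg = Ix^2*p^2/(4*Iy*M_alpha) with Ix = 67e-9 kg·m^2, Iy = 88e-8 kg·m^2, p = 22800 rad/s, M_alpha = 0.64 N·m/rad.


Sg = Ix^2 * p^2 / (4 * Iy * M_alpha) = (67e-9)^2 * 22800^2 / (4 * 88e-8 * 0.64) = 1.036

1.036


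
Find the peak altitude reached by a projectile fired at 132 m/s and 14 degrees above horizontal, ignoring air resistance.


H = (v0*sin(theta))^2 / (2g) = (132*sin(14°))^2 / (2*9.81) = 51.98 m

51.98 m


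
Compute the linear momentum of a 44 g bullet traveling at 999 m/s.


p = m*v = 0.044*999 = 43.96 kg·m/s

43.96 kg·m/s


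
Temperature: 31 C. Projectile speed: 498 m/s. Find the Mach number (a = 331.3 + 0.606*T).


a = 331.3 + 0.606*(31) = 350.086 m/s
M = v/a = 498/350.086 = 1.423

1.423


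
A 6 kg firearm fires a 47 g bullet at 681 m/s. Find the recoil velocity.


v_recoil = m_p * v_p / m_gun = 0.047 * 681 / 6 = 5.334 m/s

5.334 m/s


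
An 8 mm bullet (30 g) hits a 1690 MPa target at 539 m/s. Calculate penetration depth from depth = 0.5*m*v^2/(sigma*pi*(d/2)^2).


A = pi*(d/2)^2 = pi*(8/2)^2 = 50.2655 mm^2
E = 0.5*m*v^2 = 0.5*0.03*539^2 = 4357.81 J
depth = E/(sigma*A) = 4357.81 J / (1690 MPa * 50.2655 mm^2) = 4357.81/(1690 * 50.2655) m = 0.0512994 m ≈ 51.3 mm

51.3 mm


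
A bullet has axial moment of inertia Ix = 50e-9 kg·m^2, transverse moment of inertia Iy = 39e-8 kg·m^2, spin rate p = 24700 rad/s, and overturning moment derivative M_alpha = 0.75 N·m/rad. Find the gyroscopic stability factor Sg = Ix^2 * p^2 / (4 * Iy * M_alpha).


Sg = Ix^2 * p^2 / (4 * Iy * M_alpha) = (50e-9)^2 * 24700^2 / (4 * 39e-8 * 0.75) = 1.304

1.304


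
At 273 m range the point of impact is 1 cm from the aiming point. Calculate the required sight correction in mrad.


1 mrad subtends 1 cm per 10 m of range, so adj = error_cm / (dist_m / 10) = 1 / (273/10) = 0.03663 mrad

0.03663 mrad


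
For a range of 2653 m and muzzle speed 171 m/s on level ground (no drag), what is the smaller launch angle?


sin(2*theta) = R*g/v0^2 = 2653*9.81/171^2 = 0.890049, theta = arcsin(0.890049)/2 = 31.44°

31.44 degrees


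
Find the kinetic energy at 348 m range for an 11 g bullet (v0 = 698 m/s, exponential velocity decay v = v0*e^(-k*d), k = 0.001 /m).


v = v0*exp(-k*d) = 698*exp(-0.001*348) = 492.857 m/s
E = 0.5*m*v^2 = 0.5*0.011*492.857^2 = 1336 J

1336 J


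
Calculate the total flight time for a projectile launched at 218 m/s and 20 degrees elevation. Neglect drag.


T = 2*v0*sin(theta)/g = 2*218*sin(20°)/9.81 = 15.2 s

15.2 s


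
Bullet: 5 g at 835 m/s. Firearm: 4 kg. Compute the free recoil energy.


v_r = m_p*v_p/m_gun = 0.005*835/4 = 1.04375 m/s, E_r = 0.5*m_gun*v_r^2 = 0.5*4*1.04375^2 = 2.179 J

2.179 J


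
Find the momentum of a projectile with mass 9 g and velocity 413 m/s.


p = m*v = 0.009*413 = 3.717 kg·m/s

3.717 kg·m/s


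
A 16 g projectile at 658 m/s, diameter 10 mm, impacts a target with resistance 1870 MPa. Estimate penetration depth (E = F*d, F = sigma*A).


A = pi*(d/2)^2 = pi*(10/2)^2 = 78.5398 mm^2
E = 0.5*m*v^2 = 0.5*0.016*658^2 = 3463.71 J
depth = E/(sigma*A) = 3463.71 J / (1870 MPa * 78.5398 mm^2) = 3463.71/(1870 * 78.5398) m = 0.0235836 m ≈ 23.58 mm

23.58 mm


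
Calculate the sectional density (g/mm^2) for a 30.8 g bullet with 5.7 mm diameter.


SD = m/d^2 = 30.8/5.7^2 = 0.948 g/mm^2

0.948 g/mm^2


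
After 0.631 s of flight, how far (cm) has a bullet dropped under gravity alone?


drop = 0.5*g*t^2 = 0.5*9.81*0.631^2 = 1.95298 m ≈ 195.3 cm

195.3 cm


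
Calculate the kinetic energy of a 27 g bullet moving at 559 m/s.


E = 0.5*m*v^2 = 0.5*0.027*559^2 = 4218 J

4218 J


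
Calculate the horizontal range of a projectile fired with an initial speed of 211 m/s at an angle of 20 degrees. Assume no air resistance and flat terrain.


R = v0^2 * sin(2*theta) / g = 211^2 * sin(2*20°) / 9.81 = 2917 m

2917 m


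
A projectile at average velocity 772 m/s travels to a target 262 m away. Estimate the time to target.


t = d/v = 262/772 = 0.3394 s

0.3394 s


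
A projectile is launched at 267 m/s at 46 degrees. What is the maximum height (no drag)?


H = (v0*sin(theta))^2 / (2g) = (267*sin(46°))^2 / (2*9.81) = 1880 m

1880 m


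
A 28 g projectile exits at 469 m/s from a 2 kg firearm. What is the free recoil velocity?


v_recoil = m_p * v_p / m_gun = 0.028 * 469 / 2 = 6.566 m/s

6.566 m/s


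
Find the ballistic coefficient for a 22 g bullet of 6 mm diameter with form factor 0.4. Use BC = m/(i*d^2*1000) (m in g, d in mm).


BC = m/(i*d^2*1000) = 22/(0.4 * 6^2 * 1000) = 0.001528

0.001528


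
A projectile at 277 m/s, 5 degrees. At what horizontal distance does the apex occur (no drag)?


R = v0^2*sin(2*theta)/g = 277^2*sin(2*5°)/9.81 = 1358.19 m
apex_dist = R/2 = 1358.19/2 = 679.1 m

679.1 m


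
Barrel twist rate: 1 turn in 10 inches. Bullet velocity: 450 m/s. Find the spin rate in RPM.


twist_m = 10*0.0254 = 0.254 m
spin = v/twist = 450/0.254 = 1771.654 rev/s
RPM = spin*60 = 1771.654*60 ≈ 106299 RPM

106299 RPM


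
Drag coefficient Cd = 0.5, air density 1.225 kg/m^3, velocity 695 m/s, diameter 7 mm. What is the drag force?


A = pi*(d/2)^2 = pi*(7/2000)^2 = 3.84845e-05 m^2
Fd = 0.5*Cd*rho*A*v^2 = 0.5*0.5*1.225*3.84845e-05*695^2 = 5.693 N

5.693 N


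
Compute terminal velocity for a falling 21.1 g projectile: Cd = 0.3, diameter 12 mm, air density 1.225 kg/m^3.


A = pi*(d/2)^2 = pi*(12/2000)^2 = 1.13097e-04 m^2
vt = sqrt(2mg/(Cd*rho*A)) = sqrt(2*0.0211*9.81/(0.3 * 1.225 * 1.13097e-04)) = 99.8 m/s

99.8 m/s


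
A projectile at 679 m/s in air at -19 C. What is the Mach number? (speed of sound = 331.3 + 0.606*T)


a = 331.3 + 0.606*(-19) = 319.786 m/s
M = v/a = 679/319.786 = 2.123

2.123


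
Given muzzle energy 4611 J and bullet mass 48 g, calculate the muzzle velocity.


v = sqrt(2*E/m) = sqrt(2*4611/0.048) = 438.3 m/s

438.3 m/s


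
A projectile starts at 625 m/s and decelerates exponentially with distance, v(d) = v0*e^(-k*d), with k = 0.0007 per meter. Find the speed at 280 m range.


v = v0*exp(-k*d) = 625*exp(-0.0007*280) = 513.8 m/s

513.8 m/s


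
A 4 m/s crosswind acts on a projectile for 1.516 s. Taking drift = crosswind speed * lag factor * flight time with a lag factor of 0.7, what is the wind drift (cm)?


drift = v_wind * lag * t = 4 * 0.7 * 1.516 = 4.2448 m ≈ 424.5 cm

424.5 cm


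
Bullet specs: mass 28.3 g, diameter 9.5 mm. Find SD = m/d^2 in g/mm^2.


SD = m/d^2 = 28.3/9.5^2 = 0.3136 g/mm^2

0.3136 g/mm^2


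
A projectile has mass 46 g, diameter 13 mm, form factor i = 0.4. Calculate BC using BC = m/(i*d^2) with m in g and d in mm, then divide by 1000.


BC = m/(i*d^2*1000) = 46/(0.4 * 13^2 * 1000) = 0.0006805

0.0006805


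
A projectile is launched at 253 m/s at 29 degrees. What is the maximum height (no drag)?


H = (v0*sin(theta))^2 / (2g) = (253*sin(29°))^2 / (2*9.81) = 766.8 m

766.8 m


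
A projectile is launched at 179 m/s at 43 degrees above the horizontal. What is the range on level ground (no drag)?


R = v0^2 * sin(2*theta) / g = 179^2 * sin(2*43°) / 9.81 = 3258 m

3258 m


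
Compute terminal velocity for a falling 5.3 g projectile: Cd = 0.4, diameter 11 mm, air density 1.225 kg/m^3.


A = pi*(d/2)^2 = pi*(11/2000)^2 = 9.50332e-05 m^2
vt = sqrt(2mg/(Cd*rho*A)) = sqrt(2*0.0053*9.81/(0.4 * 1.225 * 9.50332e-05)) = 47.26 m/s

47.26 m/s


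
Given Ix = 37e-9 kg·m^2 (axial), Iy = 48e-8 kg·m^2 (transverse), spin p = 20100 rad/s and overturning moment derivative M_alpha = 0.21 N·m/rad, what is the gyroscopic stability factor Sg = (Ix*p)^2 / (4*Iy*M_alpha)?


Sg = Ix^2 * p^2 / (4 * Iy * M_alpha) = (37e-9)^2 * 20100^2 / (4 * 48e-8 * 0.21) = 1.372

1.372


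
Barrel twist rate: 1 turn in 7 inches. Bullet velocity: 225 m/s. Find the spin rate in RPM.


twist_m = 7*0.0254 = 0.1778 m
spin = v/twist = 225/0.1778 = 1265.467 rev/s
RPM = spin*60 = 1265.467*60 ≈ 75928 RPM

75928 RPM


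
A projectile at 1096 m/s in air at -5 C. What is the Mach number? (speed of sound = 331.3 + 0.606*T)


a = 331.3 + 0.606*(-5) = 328.27 m/s
M = v/a = 1096/328.27 = 3.339

3.339


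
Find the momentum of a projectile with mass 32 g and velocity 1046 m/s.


p = m*v = 0.032*1046 = 33.47 kg·m/s

33.47 kg·m/s


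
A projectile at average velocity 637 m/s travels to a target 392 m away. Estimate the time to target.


t = d/v = 392/637 = 0.6154 s

0.6154 s


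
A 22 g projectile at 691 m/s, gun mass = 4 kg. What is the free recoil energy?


v_r = m_p*v_p/m_gun = 0.022*691/4 = 3.8005 m/s, E_r = 0.5*m_gun*v_r^2 = 0.5*4*3.8005^2 = 28.89 J

28.89 J


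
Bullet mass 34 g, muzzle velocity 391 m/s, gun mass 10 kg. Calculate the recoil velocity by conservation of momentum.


v_recoil = m_p * v_p / m_gun = 0.034 * 391 / 10 = 1.329 m/s

1.329 m/s


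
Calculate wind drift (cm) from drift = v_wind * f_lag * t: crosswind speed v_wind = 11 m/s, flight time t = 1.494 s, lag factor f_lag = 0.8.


drift = v_wind * lag * t = 11 * 0.8 * 1.494 = 13.1472 m ≈ 1315 cm

1315 cm


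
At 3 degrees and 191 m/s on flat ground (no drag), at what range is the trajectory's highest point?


R = v0^2*sin(2*theta)/g = 191^2*sin(2*3°)/9.81 = 388.716 m
apex_dist = R/2 = 388.716/2 = 194.4 m

194.4 m


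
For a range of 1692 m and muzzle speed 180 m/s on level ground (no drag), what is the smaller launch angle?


sin(2*theta) = R*g/v0^2 = 1692*9.81/180^2 = 0.5123, theta = arcsin(0.5123)/2 = 15.41°

15.41 degrees


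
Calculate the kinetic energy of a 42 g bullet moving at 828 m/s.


E = 0.5*m*v^2 = 0.5*0.042*828^2 = 14397 J

14397 J


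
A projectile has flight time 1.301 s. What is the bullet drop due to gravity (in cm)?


drop = 0.5*g*t^2 = 0.5*9.81*1.301^2 = 8.30221 m ≈ 830.2 cm

830.2 cm


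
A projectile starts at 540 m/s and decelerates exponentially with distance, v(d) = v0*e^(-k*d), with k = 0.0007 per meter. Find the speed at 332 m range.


v = v0*exp(-k*d) = 540*exp(-0.0007*332) = 428 m/s

428 m/s


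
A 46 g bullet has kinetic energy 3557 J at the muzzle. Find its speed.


v = sqrt(2*E/m) = sqrt(2*3557/0.046) = 393.3 m/s

393.3 m/s


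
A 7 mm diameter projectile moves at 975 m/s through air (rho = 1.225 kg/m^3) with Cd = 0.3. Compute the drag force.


A = pi*(d/2)^2 = pi*(7/2000)^2 = 3.84845e-05 m^2
Fd = 0.5*Cd*rho*A*v^2 = 0.5*0.3*1.225*3.84845e-05*975^2 = 6.722 N

6.722 N


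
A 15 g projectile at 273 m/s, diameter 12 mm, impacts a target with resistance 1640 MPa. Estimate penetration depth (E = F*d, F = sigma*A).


A = pi*(d/2)^2 = pi*(12/2)^2 = 113.097 mm^2
E = 0.5*m*v^2 = 0.5*0.015*273^2 = 558.967 J
depth = E/(sigma*A) = 558.967 J / (1640 MPa * 113.097 mm^2) = 558.967/(1640 * 113.097) m = 0.00301363 m ≈ 3.014 mm

3.014 mm


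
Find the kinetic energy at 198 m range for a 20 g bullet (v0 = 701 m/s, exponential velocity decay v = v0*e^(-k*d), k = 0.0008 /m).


v = v0*exp(-k*d) = 701*exp(-0.0008*198) = 598.309 m/s
E = 0.5*m*v^2 = 0.5*0.02*598.309^2 = 3580 J

3580 J


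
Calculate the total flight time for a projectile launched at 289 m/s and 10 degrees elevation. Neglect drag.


T = 2*v0*sin(theta)/g = 2*289*sin(10°)/9.81 = 10.23 s

10.23 s


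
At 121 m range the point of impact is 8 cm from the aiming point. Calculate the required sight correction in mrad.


1 mrad subtends 1 cm per 10 m of range, so adj = error_cm / (dist_m / 10) = 8 / (121/10) = 0.6612 mrad

0.6612 mrad


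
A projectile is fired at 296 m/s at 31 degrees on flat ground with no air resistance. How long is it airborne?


T = 2*v0*sin(theta)/g = 2*296*sin(31°)/9.81 = 31.08 s

31.08 s


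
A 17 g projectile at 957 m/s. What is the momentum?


p = m*v = 0.017*957 = 16.27 kg·m/s

16.27 kg·m/s


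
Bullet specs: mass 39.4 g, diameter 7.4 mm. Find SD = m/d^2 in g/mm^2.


SD = m/d^2 = 39.4/7.4^2 = 0.7195 g/mm^2

0.7195 g/mm^2


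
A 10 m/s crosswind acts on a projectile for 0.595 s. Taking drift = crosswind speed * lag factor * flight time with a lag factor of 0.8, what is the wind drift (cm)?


drift = v_wind * lag * t = 10 * 0.8 * 0.595 = 4.76 m ≈ 476 cm

476 cm


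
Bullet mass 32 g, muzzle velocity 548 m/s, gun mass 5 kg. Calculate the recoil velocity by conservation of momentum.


v_recoil = m_p * v_p / m_gun = 0.032 * 548 / 5 = 3.507 m/s

3.507 m/s


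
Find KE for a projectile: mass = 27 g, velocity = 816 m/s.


E = 0.5*m*v^2 = 0.5*0.027*816^2 = 8989 J

8989 J


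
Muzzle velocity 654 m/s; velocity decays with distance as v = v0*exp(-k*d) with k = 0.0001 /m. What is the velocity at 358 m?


v = v0*exp(-k*d) = 654*exp(-0.0001*358) = 631 m/s

631 m/s


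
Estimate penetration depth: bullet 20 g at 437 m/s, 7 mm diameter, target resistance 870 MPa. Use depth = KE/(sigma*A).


A = pi*(d/2)^2 = pi*(7/2)^2 = 38.4845 mm^2
E = 0.5*m*v^2 = 0.5*0.02*437^2 = 1909.69 J
depth = E/(sigma*A) = 1909.69 J / (870 MPa * 38.4845 mm^2) = 1909.69/(870 * 38.4845) m = 0.0570371 m ≈ 57.04 mm

57.04 mm


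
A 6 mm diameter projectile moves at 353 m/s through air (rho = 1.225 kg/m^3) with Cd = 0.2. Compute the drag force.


A = pi*(d/2)^2 = pi*(6/2000)^2 = 2.82743e-05 m^2
Fd = 0.5*Cd*rho*A*v^2 = 0.5*0.2*1.225*2.82743e-05*353^2 = 0.4316 N

0.4316 N


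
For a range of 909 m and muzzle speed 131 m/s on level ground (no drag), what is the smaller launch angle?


sin(2*theta) = R*g/v0^2 = 909*9.81/131^2 = 0.519625, theta = arcsin(0.519625)/2 = 15.65°

15.65 degrees


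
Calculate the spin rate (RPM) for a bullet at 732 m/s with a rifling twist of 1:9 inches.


twist_m = 9*0.0254 = 0.2286 m
spin = v/twist = 732/0.2286 = 3202.1 rev/s
RPM = spin*60 = 3202.1*60 ≈ 192126 RPM

192126 RPM


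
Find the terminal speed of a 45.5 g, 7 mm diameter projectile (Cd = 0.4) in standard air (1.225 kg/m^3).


A = pi*(d/2)^2 = pi*(7/2000)^2 = 3.84845e-05 m^2
vt = sqrt(2mg/(Cd*rho*A)) = sqrt(2*0.0455*9.81/(0.4 * 1.225 * 3.84845e-05)) = 217.6 m/s

217.6 m/s


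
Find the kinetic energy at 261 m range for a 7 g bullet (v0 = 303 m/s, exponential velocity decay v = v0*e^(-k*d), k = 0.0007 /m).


v = v0*exp(-k*d) = 303*exp(-0.0007*261) = 252.404 m/s
E = 0.5*m*v^2 = 0.5*0.007*252.404^2 = 223 J

223 J


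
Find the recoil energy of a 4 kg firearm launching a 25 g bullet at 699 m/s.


v_r = m_p*v_p/m_gun = 0.025*699/4 = 4.36875 m/s, E_r = 0.5*m_gun*v_r^2 = 0.5*4*4.36875^2 = 38.17 J

38.17 J


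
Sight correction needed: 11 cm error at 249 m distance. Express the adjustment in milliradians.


1 mrad subtends 1 cm per 10 m of range, so adj = error_cm / (dist_m / 10) = 11 / (249/10) = 0.4418 mrad

0.4418 mrad


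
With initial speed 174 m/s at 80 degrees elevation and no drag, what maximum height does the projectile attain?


H = (v0*sin(theta))^2 / (2g) = (174*sin(80°))^2 / (2*9.81) = 1497 m

1497 m


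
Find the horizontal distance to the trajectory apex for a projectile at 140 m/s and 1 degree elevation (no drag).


R = v0^2*sin(2*theta)/g = 140^2*sin(2*1°)/9.81 = 69.7278 m
apex_dist = R/2 = 69.7278/2 = 34.86 m

34.86 m


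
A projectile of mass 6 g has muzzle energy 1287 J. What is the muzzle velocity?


v = sqrt(2*E/m) = sqrt(2*1287/0.006) = 655 m/s

655 m/s


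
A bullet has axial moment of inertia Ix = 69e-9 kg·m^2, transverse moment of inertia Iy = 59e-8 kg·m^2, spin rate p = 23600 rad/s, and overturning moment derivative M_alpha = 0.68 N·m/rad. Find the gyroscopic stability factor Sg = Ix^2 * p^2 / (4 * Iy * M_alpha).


Sg = Ix^2 * p^2 / (4 * Iy * M_alpha) = (69e-9)^2 * 23600^2 / (4 * 59e-8 * 0.68) = 1.652

1.652


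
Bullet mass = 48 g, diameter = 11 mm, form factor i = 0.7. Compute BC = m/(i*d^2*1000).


BC = m/(i*d^2*1000) = 48/(0.7 * 11^2 * 1000) = 0.0005667

0.0005667


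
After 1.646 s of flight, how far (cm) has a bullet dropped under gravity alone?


drop = 0.5*g*t^2 = 0.5*9.81*1.646^2 = 13.2892 m ≈ 1329 cm

1329 cm


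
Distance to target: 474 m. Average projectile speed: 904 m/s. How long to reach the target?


t = d/v = 474/904 = 0.5243 s

0.5243 s


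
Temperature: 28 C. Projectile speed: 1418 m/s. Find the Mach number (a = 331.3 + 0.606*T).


a = 331.3 + 0.606*(28) = 348.268 m/s
M = v/a = 1418/348.268 = 4.072

4.072


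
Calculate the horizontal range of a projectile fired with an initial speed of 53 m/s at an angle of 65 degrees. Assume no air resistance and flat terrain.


R = v0^2 * sin(2*theta) / g = 53^2 * sin(2*65°) / 9.81 = 219.3 m

219.3 m


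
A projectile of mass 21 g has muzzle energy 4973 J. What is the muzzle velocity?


v = sqrt(2*E/m) = sqrt(2*4973/0.021) = 688.2 m/s

688.2 m/s


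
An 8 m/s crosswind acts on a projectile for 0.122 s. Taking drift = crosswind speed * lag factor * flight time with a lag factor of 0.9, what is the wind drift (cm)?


drift = v_wind * lag * t = 8 * 0.9 * 0.122 = 0.8784 m ≈ 87.84 cm

87.84 cm


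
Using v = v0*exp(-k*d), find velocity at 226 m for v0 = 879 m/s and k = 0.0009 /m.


v = v0*exp(-k*d) = 879*exp(-0.0009*226) = 717.2 m/s

717.2 m/s


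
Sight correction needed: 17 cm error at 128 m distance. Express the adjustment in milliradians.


1 mrad subtends 1 cm per 10 m of range, so adj = error_cm / (dist_m / 10) = 17 / (128/10) = 1.328 mrad

1.328 mrad


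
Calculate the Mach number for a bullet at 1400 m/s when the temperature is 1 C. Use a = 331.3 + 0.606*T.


a = 331.3 + 0.606*(1) = 331.906 m/s
M = v/a = 1400/331.906 = 4.218

4.218


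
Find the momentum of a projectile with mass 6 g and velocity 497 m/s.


p = m*v = 0.006*497 = 2.982 kg·m/s

2.982 kg·m/s


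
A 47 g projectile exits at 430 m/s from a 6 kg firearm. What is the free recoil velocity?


v_recoil = m_p * v_p / m_gun = 0.047 * 430 / 6 = 3.368 m/s

3.368 m/s


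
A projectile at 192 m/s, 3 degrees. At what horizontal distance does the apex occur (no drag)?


R = v0^2*sin(2*theta)/g = 192^2*sin(2*3°)/9.81 = 392.797 m
apex_dist = R/2 = 392.797/2 = 196.4 m

196.4 m


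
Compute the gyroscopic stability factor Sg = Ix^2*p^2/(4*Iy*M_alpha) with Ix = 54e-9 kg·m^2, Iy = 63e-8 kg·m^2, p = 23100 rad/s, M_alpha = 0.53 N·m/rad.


Sg = Ix^2 * p^2 / (4 * Iy * M_alpha) = (54e-9)^2 * 23100^2 / (4 * 63e-8 * 0.53) = 1.165

1.165


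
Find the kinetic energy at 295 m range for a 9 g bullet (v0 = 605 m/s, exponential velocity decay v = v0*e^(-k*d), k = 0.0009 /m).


v = v0*exp(-k*d) = 605*exp(-0.0009*295) = 463.928 m/s
E = 0.5*m*v^2 = 0.5*0.009*463.928^2 = 968.5 J

968.5 J


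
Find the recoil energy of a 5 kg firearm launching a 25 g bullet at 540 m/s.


v_r = m_p*v_p/m_gun = 0.025*540/5 = 2.7 m/s, E_r = 0.5*m_gun*v_r^2 = 0.5*5*2.7^2 = 18.23 J

18.23 J


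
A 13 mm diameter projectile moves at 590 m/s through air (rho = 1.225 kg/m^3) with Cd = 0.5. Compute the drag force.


A = pi*(d/2)^2 = pi*(13/2000)^2 = 1.32732e-04 m^2
Fd = 0.5*Cd*rho*A*v^2 = 0.5*0.5*1.225*1.32732e-04*590^2 = 14.15 N

14.15 N


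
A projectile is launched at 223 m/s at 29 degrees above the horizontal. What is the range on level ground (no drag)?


R = v0^2 * sin(2*theta) / g = 223^2 * sin(2*29°) / 9.81 = 4299 m

4299 m


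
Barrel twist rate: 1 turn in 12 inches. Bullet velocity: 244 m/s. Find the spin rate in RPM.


twist_m = 12*0.0254 = 0.3048 m
spin = v/twist = 244/0.3048 = 800.5249 rev/s
RPM = spin*60 = 800.5249*60 ≈ 48031 RPM

48031 RPM


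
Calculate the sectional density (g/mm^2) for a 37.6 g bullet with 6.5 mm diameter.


SD = m/d^2 = 37.6/6.5^2 = 0.8899 g/mm^2

0.8899 g/mm^2


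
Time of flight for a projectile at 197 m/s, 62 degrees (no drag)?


T = 2*v0*sin(theta)/g = 2*197*sin(62°)/9.81 = 35.46 s

35.46 s


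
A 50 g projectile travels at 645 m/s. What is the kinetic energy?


E = 0.5*m*v^2 = 0.5*0.05*645^2 = 10401 J

10401 J


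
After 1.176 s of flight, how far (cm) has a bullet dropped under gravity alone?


drop = 0.5*g*t^2 = 0.5*9.81*1.176^2 = 6.7835 m ≈ 678.3 cm

678.3 cm


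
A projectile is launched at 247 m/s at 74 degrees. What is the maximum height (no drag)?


H = (v0*sin(theta))^2 / (2g) = (247*sin(74°))^2 / (2*9.81) = 2873 m

2873 m


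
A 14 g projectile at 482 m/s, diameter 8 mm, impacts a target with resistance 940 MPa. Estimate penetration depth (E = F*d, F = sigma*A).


A = pi*(d/2)^2 = pi*(8/2)^2 = 50.2655 mm^2
E = 0.5*m*v^2 = 0.5*0.014*482^2 = 1626.27 J
depth = E/(sigma*A) = 1626.27 J / (940 MPa * 50.2655 mm^2) = 1626.27/(940 * 50.2655) m = 0.0344187 m ≈ 34.42 mm

34.42 mm


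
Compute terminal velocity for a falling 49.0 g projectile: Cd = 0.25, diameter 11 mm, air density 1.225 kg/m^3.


A = pi*(d/2)^2 = pi*(11/2000)^2 = 9.50332e-05 m^2
vt = sqrt(2mg/(Cd*rho*A)) = sqrt(2*0.049*9.81/(0.25 * 1.225 * 9.50332e-05)) = 181.7 m/s

181.7 m/s


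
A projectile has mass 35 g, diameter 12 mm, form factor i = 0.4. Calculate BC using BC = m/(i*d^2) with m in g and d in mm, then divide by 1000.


BC = m/(i*d^2*1000) = 35/(0.4 * 12^2 * 1000) = 0.0006076

0.0006076


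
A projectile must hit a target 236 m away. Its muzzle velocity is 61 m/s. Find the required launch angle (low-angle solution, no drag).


sin(2*theta) = R*g/v0^2 = 236*9.81/61^2 = 0.622188, theta = arcsin(0.622188)/2 = 19.24°

19.24 degrees


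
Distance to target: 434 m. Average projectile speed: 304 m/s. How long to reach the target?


t = d/v = 434/304 = 1.428 s

1.428 s


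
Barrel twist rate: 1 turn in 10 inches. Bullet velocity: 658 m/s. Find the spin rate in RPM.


twist_m = 10*0.0254 = 0.254 m
spin = v/twist = 658/0.254 = 2590.551 rev/s
RPM = spin*60 = 2590.551*60 ≈ 155433 RPM

155433 RPM


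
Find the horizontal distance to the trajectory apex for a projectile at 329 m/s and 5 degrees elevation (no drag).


R = v0^2*sin(2*theta)/g = 329^2*sin(2*5°)/9.81 = 1915.99 m
apex_dist = R/2 = 1915.99/2 = 958 m

958 m


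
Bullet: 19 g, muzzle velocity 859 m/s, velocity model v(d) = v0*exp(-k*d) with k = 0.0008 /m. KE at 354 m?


v = v0*exp(-k*d) = 859*exp(-0.0008*354) = 647.144 m/s
E = 0.5*m*v^2 = 0.5*0.019*647.144^2 = 3979 J

3979 J


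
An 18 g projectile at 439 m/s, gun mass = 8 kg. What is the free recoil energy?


v_r = m_p*v_p/m_gun = 0.018*439/8 = 0.98775 m/s, E_r = 0.5*m_gun*v_r^2 = 0.5*8*0.98775^2 = 3.903 J

3.903 J


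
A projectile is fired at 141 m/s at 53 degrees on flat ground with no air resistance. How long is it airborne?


T = 2*v0*sin(theta)/g = 2*141*sin(53°)/9.81 = 22.96 s

22.96 s


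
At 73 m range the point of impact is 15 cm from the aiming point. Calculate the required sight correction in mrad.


1 mrad subtends 1 cm per 10 m of range, so adj = error_cm / (dist_m / 10) = 15 / (73/10) = 2.055 mrad

2.055 mrad


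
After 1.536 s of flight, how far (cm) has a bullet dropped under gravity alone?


drop = 0.5*g*t^2 = 0.5*9.81*1.536^2 = 11.5723 m ≈ 1157 cm

1157 cm


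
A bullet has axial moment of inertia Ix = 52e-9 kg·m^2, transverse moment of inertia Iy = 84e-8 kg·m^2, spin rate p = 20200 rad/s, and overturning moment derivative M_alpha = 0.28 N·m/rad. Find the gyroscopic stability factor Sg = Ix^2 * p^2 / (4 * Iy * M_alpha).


Sg = Ix^2 * p^2 / (4 * Iy * M_alpha) = (52e-9)^2 * 20200^2 / (4 * 84e-8 * 0.28) = 1.173

1.173


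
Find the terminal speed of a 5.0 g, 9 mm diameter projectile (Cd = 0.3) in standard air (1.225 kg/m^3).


A = pi*(d/2)^2 = pi*(9/2000)^2 = 6.36173e-05 m^2
vt = sqrt(2mg/(Cd*rho*A)) = sqrt(2*0.005*9.81/(0.3 * 1.225 * 6.36173e-05)) = 64.78 m/s

64.78 m/s


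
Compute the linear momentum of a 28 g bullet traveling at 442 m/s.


p = m*v = 0.028*442 = 12.38 kg·m/s

12.38 kg·m/s


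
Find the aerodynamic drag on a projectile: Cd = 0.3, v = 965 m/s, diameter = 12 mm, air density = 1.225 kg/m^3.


A = pi*(d/2)^2 = pi*(12/2000)^2 = 1.13097e-04 m^2
Fd = 0.5*Cd*rho*A*v^2 = 0.5*0.3*1.225*1.13097e-04*965^2 = 19.35 N

19.35 N


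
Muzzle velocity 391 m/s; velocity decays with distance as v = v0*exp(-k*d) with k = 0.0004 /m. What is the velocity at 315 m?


v = v0*exp(-k*d) = 391*exp(-0.0004*315) = 344.7 m/s

344.7 m/s


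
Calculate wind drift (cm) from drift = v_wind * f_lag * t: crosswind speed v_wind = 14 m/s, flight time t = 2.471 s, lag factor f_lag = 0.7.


drift = v_wind * lag * t = 14 * 0.7 * 2.471 = 24.2158 m ≈ 2422 cm

2422 cm


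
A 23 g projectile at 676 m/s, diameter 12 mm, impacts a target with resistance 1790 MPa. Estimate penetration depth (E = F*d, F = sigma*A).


A = pi*(d/2)^2 = pi*(12/2)^2 = 113.097 mm^2
E = 0.5*m*v^2 = 0.5*0.023*676^2 = 5255.22 J
depth = E/(sigma*A) = 5255.22 J / (1790 MPa * 113.097 mm^2) = 5255.22/(1790 * 113.097) m = 0.0259589 m ≈ 25.96 mm

25.96 mm


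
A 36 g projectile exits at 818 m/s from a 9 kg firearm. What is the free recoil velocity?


v_recoil = m_p * v_p / m_gun = 0.036 * 818 / 9 = 3.272 m/s

3.272 m/s


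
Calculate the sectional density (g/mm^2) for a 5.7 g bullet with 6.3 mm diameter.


SD = m/d^2 = 5.7/6.3^2 = 0.1436 g/mm^2

0.1436 g/mm^2


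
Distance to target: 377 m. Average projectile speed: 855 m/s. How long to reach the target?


t = d/v = 377/855 = 0.4409 s

0.4409 s


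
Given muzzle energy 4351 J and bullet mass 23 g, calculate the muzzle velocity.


v = sqrt(2*E/m) = sqrt(2*4351/0.023) = 615.1 m/s

615.1 m/s


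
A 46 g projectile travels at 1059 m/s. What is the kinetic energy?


E = 0.5*m*v^2 = 0.5*0.046*1059^2 = 25794 J

25794 J


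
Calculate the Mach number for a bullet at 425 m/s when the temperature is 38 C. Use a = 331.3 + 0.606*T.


a = 331.3 + 0.606*(38) = 354.328 m/s
M = v/a = 425/354.328 = 1.199

1.199


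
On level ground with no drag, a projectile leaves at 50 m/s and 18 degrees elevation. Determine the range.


R = v0^2 * sin(2*theta) / g = 50^2 * sin(2*18°) / 9.81 = 149.8 m

149.8 m


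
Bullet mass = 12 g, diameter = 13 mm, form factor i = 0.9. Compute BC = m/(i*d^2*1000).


BC = m/(i*d^2*1000) = 12/(0.9 * 13^2 * 1000) = 7.89e-05

7.89e-05


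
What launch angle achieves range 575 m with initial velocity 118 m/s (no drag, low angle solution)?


sin(2*theta) = R*g/v0^2 = 575*9.81/118^2 = 0.40511, theta = arcsin(0.40511)/2 = 11.95°

11.95 degrees


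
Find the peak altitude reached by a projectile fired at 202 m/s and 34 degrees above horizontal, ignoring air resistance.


H = (v0*sin(theta))^2 / (2g) = (202*sin(34°))^2 / (2*9.81) = 650.3 m

650.3 m


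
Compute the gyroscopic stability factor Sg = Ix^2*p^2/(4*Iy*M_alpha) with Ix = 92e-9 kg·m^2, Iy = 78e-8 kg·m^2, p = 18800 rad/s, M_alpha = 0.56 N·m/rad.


Sg = Ix^2 * p^2 / (4 * Iy * M_alpha) = (92e-9)^2 * 18800^2 / (4 * 78e-8 * 0.56) = 1.712

1.712


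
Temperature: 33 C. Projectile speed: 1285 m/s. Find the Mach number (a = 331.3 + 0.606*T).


a = 331.3 + 0.606*(33) = 351.298 m/s
M = v/a = 1285/351.298 = 3.658

3.658


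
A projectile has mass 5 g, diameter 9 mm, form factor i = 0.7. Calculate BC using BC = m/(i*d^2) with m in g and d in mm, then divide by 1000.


BC = m/(i*d^2*1000) = 5/(0.7 * 9^2 * 1000) = 8.818e-05

8.818e-05


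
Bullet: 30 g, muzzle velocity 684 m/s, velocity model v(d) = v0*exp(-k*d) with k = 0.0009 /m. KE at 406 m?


v = v0*exp(-k*d) = 684*exp(-0.0009*406) = 474.641 m/s
E = 0.5*m*v^2 = 0.5*0.03*474.641^2 = 3379 J

3379 J


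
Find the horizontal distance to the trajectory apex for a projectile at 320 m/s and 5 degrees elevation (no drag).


R = v0^2*sin(2*theta)/g = 320^2*sin(2*5°)/9.81 = 1812.6 m
apex_dist = R/2 = 1812.6/2 = 906.3 m

906.3 m


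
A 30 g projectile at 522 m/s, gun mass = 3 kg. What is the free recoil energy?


v_r = m_p*v_p/m_gun = 0.03*522/3 = 5.22 m/s, E_r = 0.5*m_gun*v_r^2 = 0.5*3*5.22^2 = 40.87 J

40.87 J


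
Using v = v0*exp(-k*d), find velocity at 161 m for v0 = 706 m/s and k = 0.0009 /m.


v = v0*exp(-k*d) = 706*exp(-0.0009*161) = 610.8 m/s

610.8 m/s


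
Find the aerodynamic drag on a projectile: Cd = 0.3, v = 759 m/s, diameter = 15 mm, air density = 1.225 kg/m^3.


A = pi*(d/2)^2 = pi*(15/2000)^2 = 1.76715e-04 m^2
Fd = 0.5*Cd*rho*A*v^2 = 0.5*0.3*1.225*1.76715e-04*759^2 = 18.71 N

18.71 N


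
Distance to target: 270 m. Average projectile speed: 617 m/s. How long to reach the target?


t = d/v = 270/617 = 0.4376 s

0.4376 s


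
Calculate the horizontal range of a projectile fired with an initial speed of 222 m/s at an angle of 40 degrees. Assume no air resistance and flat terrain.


R = v0^2 * sin(2*theta) / g = 222^2 * sin(2*40°) / 9.81 = 4948 m

4948 m


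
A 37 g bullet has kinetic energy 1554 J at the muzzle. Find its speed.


v = sqrt(2*E/m) = sqrt(2*1554/0.037) = 289.8 m/s

289.8 m/s


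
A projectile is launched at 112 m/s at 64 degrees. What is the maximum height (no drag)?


H = (v0*sin(theta))^2 / (2g) = (112*sin(64°))^2 / (2*9.81) = 516.5 m

516.5 m


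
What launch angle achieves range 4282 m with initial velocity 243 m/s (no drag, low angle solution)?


sin(2*theta) = R*g/v0^2 = 4282*9.81/243^2 = 0.711382, theta = arcsin(0.711382)/2 = 22.67°

22.67 degrees


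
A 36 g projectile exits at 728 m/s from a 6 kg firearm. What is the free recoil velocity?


v_recoil = m_p * v_p / m_gun = 0.036 * 728 / 6 = 4.368 m/s

4.368 m/s


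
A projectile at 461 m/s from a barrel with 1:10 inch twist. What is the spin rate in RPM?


twist_m = 10*0.0254 = 0.254 m
spin = v/twist = 461/0.254 = 1814.961 rev/s
RPM = spin*60 = 1814.961*60 ≈ 108898 RPM

108898 RPM


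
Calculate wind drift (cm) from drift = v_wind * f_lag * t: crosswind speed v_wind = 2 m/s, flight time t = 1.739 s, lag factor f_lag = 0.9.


drift = v_wind * lag * t = 2 * 0.9 * 1.739 = 3.1302 m ≈ 313 cm

313 cm


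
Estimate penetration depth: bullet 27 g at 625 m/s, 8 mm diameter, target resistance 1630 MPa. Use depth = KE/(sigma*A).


A = pi*(d/2)^2 = pi*(8/2)^2 = 50.2655 mm^2
E = 0.5*m*v^2 = 0.5*0.027*625^2 = 5273.44 J
depth = E/(sigma*A) = 5273.44 J / (1630 MPa * 50.2655 mm^2) = 5273.44/(1630 * 50.2655) m = 0.064363 m ≈ 64.36 mm

64.36 mm


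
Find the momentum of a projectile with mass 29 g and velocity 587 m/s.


p = m*v = 0.029*587 = 17.02 kg·m/s

17.02 kg·m/s


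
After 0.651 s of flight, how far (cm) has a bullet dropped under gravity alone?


drop = 0.5*g*t^2 = 0.5*9.81*0.651^2 = 2.07874 m ≈ 207.9 cm

207.9 cm


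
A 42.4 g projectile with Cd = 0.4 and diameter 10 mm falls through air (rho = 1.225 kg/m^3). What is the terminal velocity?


A = pi*(d/2)^2 = pi*(10/2000)^2 = 7.85398e-05 m^2
vt = sqrt(2mg/(Cd*rho*A)) = sqrt(2*0.0424*9.81/(0.4 * 1.225 * 7.85398e-05)) = 147 m/s

147 m/s
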